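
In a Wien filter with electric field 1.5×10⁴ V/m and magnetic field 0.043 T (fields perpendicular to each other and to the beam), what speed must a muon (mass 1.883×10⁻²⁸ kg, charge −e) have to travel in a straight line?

Straight-line motion ⇒ electric and magnetic forces cancel, so E = vB.
v = E/B = 1.5×10⁴/0.043 = 3.5×10⁵ m/s.
The result is independent of the particle's charge and mass.

v = 3.5×10⁵ m/s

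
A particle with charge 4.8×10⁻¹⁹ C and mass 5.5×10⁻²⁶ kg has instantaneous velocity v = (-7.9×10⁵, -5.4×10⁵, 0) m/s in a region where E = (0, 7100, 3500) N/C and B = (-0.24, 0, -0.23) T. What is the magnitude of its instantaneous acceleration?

|a| ≈ 2.17×10¹² m/s²

v×B = (1.24×10⁵, -1.82×10⁵, -1.30×10⁵) N/C.
E + v×B = (1.24×10⁵, -1.75×10⁵, -1.26×10⁵) N/C.
F = q(E + v×B) = (4.8×10⁻¹⁹ C)·(1.24×10⁵, -1.75×10⁵, -1.26×10⁵) = (5.96×10⁻¹⁴, -8.38×10⁻¹⁴, -6.05×10⁻¹⁴) N.
|a| = |F|/m = 1.193×10⁻¹³/5.5×10⁻²⁶ ≈ 2.17×10¹² m/s².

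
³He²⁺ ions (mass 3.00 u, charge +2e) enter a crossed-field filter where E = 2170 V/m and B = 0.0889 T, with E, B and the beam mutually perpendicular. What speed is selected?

v = 2.44×10⁴ m/s

Zero net Lorentz force requires |qE| = |q v×B|, i.e. E = vB.
v = E/B = 2170/0.0889 = 2.44×10⁴ m/s.
The result is independent of the particle's charge and mass.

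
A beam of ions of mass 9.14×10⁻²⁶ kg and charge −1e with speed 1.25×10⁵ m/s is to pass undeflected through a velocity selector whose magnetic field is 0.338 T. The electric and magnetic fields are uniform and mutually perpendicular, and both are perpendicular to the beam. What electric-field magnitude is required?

E = 4.22×10⁴ V/m

For straight-line motion qE = qvB, so E = vB.
E = 1.25×10⁵ × 0.338 = 4.22×10⁴ V/m.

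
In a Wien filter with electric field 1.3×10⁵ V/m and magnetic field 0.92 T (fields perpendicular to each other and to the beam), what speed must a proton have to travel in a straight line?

Straight-line motion ⇒ electric and magnetic forces cancel, so E = vB.
v = E/B = 1.3×10⁵/0.92 = 1.4×10⁵ m/s.
The result is independent of the particle's charge and mass.

v = 1.4×10⁵ m/s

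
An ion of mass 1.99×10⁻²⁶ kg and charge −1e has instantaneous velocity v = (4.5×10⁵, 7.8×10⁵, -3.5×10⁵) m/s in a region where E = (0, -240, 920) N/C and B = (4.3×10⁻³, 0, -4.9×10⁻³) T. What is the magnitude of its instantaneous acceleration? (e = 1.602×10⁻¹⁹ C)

|a| ≈ 3.67×10¹⁰ m/s²

v×B = (-3820, 700, -3350) N/C.
E + v×B = (-3820, 460, -2430) N/C.
F = q(E + v×B) = (−1.602×10⁻¹⁹ C)·(-3820, 460, -2430) = (6.12×10⁻¹⁶, -7.37×10⁻¹⁷, 3.90×10⁻¹⁶) N.
|a| = |F|/m = 7.296×10⁻¹⁶/1.99×10⁻²⁶ ≈ 3.67×10¹⁰ m/s².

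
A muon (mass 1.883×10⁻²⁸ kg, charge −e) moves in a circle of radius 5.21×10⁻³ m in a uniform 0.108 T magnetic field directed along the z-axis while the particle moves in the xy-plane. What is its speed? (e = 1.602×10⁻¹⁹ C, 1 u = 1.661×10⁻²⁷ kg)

From |q|vB = mv²/r, v = |q|Br/m.
v = (1.602×10⁻¹⁹)(0.108)(5.21×10⁻³)/1.883×10⁻²⁸ ≈ 4.79×10⁵ m/s.

v ≈ 4.79×10⁵ m/s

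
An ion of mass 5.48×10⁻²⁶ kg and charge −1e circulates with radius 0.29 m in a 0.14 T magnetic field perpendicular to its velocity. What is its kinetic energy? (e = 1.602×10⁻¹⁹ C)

KE ≈ 2400 eV

v = |q|Br/m, then KE = ½mv² = (qBr)²/(2m).
v = (1.602×10⁻¹⁹)(0.14)(0.29)/5.48×10⁻²⁶ ≈ 1.187×10⁵ m/s.
KE = ½(5.48×10⁻²⁶)(1.187×10⁵)² ≈ 3.9×10⁻¹⁶ J = 2400 eV.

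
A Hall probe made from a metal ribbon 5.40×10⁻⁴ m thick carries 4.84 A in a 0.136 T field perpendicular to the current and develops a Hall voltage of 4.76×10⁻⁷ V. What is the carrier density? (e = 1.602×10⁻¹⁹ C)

n ≈ 1.60×10²⁸ m⁻³

From V_H = IB/(n e t), n = IB/(V_H e t).
n = (4.84)(0.136)/((4.76×10⁻⁷)(1.602×10⁻¹⁹)(5.40×10⁻⁴)) ≈ 1.60×10²⁸ m⁻³.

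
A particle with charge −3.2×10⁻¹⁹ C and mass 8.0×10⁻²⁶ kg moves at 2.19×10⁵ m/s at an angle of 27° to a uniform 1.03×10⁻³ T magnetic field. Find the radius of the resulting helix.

r ≈ 24.1 m

v⊥ = v sinθ = 2.19×10⁵·sin27° ≈ 9.942×10⁴ m/s.
r = m v⊥/(|q|B) = (8.0×10⁻²⁶)(9.942×10⁴)/((3.2×10⁻¹⁹)(1.03×10⁻³)) ≈ 24.1 m.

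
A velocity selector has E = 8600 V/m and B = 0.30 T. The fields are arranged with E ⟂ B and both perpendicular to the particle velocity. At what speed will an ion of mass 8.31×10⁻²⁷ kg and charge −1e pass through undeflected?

v = 2.9×10⁴ m/s

For undeflected motion the electric and magnetic forces balance: qE = qvB.
v = E/B = 8600/0.30 = 2.9×10⁴ m/s.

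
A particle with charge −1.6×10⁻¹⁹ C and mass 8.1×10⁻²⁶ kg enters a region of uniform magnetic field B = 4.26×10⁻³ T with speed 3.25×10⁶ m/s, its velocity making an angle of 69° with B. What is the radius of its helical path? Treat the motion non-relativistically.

v⊥ = v sinθ = 3.25×10⁶·sin69° ≈ 3.034×10⁶ m/s.
r = m v⊥/(|q|B) = (8.1×10⁻²⁶)(3.034×10⁶)/((1.6×10⁻¹⁹)(4.26×10⁻³)) ≈ 361 m.

r ≈ 361 m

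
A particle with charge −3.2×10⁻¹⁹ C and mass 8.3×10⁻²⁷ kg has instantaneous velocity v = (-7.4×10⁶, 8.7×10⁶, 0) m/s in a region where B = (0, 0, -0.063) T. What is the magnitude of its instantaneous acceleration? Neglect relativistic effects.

|a| ≈ 2.77×10¹³ m/s²

v×B = (-5.48×10⁵, -4.66×10⁵, 0) N/C.
F = q v×B = (−3.2×10⁻¹⁹ C)·(-5.48×10⁵, -4.66×10⁵, 0) = (1.75×10⁻¹³, 1.49×10⁻¹³, 0) N.
|a| = |F|/m = 2.303×10⁻¹³/8.3×10⁻²⁷ ≈ 2.77×10¹³ m/s².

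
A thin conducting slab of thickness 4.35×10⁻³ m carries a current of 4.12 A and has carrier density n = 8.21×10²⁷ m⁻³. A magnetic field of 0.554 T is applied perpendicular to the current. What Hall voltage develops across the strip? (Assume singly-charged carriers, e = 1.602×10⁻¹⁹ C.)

V_H = IB/(n e t).
V_H = (4.12)(0.554)/((8.21×10²⁷)(1.602×10⁻¹⁹)(4.35×10⁻³)) ≈ 3.99×10⁻⁷ V.

V_H ≈ 3.99×10⁻⁷ V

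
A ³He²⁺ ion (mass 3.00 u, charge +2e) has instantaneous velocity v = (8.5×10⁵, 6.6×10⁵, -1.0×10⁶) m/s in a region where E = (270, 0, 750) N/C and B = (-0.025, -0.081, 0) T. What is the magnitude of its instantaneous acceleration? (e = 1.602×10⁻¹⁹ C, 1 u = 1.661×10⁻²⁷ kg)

|a| ≈ 6.37×10¹² m/s²

v×B = (-8.10×10⁴, 2.50×10⁴, -5.24×10⁴) N/C.
E + v×B = (-8.07×10⁴, 2.50×10⁴, -5.16×10⁴) N/C.
F = q(E + v×B) = (3.204×10⁻¹⁹ C)·(-8.07×10⁴, 2.50×10⁴, -5.16×10⁴) = (-2.59×10⁻¹⁴, 8.01×10⁻¹⁵, -1.65×10⁻¹⁴) N.
|a| = |F|/m = 3.173×10⁻¹⁴/4.983×10⁻²⁷ ≈ 6.37×10¹² m/s².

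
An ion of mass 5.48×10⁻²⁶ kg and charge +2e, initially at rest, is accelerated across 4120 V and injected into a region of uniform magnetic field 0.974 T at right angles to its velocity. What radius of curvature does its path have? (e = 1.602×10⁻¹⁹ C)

Acceleration: |q|V = ½mv² ⇒ v = √(2|q|V/m) = √(2·3.204×10⁻¹⁹·4120/5.48×10⁻²⁶) ≈ 2.195×10⁵ m/s.
In the field: r = mv/(|q|B) = (5.48×10⁻²⁶)(2.195×10⁵)/((3.204×10⁻¹⁹)(0.974)) ≈ 0.0385 m.

r ≈ 0.0385 m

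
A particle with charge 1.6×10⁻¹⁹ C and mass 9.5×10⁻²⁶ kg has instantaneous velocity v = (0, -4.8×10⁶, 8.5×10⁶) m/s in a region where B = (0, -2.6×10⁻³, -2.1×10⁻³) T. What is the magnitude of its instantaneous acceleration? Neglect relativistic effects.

v×B = (3.22×10⁴, 0, 0) N/C.
F = q v×B = (1.6×10⁻¹⁹ C)·(3.22×10⁴, 0, 0) = (5.15×10⁻¹⁵, 0, 0) N.
|a| = |F|/m = 5.149×10⁻¹⁵/9.5×10⁻²⁶ ≈ 5.42×10¹⁰ m/s².

|a| ≈ 5.42×10¹⁰ m/s²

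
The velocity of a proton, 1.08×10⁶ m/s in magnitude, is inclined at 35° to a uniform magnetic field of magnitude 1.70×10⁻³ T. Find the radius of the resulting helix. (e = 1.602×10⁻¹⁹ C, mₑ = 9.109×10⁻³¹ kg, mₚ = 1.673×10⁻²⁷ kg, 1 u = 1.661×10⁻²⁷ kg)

r ≈ 3.81 m

v⊥ = v sinθ = 1.08×10⁶·sin35° ≈ 6.195×10⁵ m/s.
r = m v⊥/(|q|B) = (1.673×10⁻²⁷)(6.195×10⁵)/((1.602×10⁻¹⁹)(1.70×10⁻³)) ≈ 3.81 m.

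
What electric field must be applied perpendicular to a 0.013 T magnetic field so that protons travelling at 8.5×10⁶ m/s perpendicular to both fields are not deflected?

E = 1.1×10⁵ V/m

For straight-line motion qE = qvB, so E = vB.
E = 8.5×10⁶ × 0.013 = 1.1×10⁵ V/m.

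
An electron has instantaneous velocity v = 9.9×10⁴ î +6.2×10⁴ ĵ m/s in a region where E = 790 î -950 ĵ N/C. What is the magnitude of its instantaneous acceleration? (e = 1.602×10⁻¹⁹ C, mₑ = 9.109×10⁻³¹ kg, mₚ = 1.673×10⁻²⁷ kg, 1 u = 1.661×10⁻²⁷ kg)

Only an electric field acts, so F = qE = (−1.602×10⁻¹⁹ C)·(790, -950, 0) = (-1.27×10⁻¹⁶, 1.52×10⁻¹⁶, 0) N.
|a| = |F|/m = 1.979×10⁻¹⁶/9.109×10⁻³¹ ≈ 2.17×10¹⁴ m/s².

|a| ≈ 2.17×10¹⁴ m/s²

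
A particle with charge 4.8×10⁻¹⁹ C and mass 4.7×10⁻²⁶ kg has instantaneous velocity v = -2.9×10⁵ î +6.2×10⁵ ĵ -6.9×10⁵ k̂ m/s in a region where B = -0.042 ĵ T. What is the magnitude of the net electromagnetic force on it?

v×B = (-2.90×10⁴, 0, 1.22×10⁴) N/C.
F = q v×B = (4.8×10⁻¹⁹ C)·(-2.90×10⁴, 0, 1.22×10⁴) = (-1.39×10⁻¹⁴, 0, 5.85×10⁻¹⁵) N.
|F| = 1.51×10⁻¹⁴ N.

|F| ≈ 1.51×10⁻¹⁴ N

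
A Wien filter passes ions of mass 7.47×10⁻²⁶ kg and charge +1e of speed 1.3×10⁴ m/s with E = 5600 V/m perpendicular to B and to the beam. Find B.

Balance of forces in the selector: qE = qvB ⇒ B = E/v.
B = 5600/1.3×10⁴ = 0.43 T.

B = 0.43 T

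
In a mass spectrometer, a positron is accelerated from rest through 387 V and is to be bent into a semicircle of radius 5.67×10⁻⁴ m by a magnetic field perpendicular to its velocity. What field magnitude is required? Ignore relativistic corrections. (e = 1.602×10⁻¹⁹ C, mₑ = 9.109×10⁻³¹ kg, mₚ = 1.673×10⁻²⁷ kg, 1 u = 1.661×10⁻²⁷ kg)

v = √(2|q|V/m) = √(2·1.602×10⁻¹⁹·387/9.109×10⁻³¹) ≈ 1.167×10⁷ m/s.
B = mv/(|q|r) = (9.109×10⁻³¹)(1.167×10⁷)/((1.602×10⁻¹⁹)(5.67×10⁻⁴)) ≈ 0.117 T.

B ≈ 0.117 T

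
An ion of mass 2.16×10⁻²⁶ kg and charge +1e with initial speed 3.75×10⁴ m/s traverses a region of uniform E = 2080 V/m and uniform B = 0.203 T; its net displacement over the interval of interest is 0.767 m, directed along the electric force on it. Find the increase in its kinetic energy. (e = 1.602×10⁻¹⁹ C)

ΔKE ≈ 2.56×10⁻¹⁶ J

The magnetic force is always ⟂ v and does no work; only the electric force changes KE.
ΔKE = F_E · d = |q|E d = (1.602×10⁻¹⁹)(2080)(0.767) ≈ 2.56×10⁻¹⁶ J.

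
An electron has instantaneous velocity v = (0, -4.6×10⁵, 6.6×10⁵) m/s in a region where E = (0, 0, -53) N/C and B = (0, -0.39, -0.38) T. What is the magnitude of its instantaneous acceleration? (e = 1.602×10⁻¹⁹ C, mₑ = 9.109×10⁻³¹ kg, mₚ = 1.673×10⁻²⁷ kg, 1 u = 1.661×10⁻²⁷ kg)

v×B = (4.32×10⁵, 0, 0) N/C.
E + v×B = (4.32×10⁵, 0, -53.0) N/C.
F = q(E + v×B) = (−1.602×10⁻¹⁹ C)·(4.32×10⁵, 0, -53.0) = (-6.92×10⁻¹⁴, 0, 8.49×10⁻¹⁸) N.
|a| = |F|/m = 6.924×10⁻¹⁴/9.109×10⁻³¹ ≈ 7.60×10¹⁶ m/s².

|a| ≈ 7.60×10¹⁶ m/s²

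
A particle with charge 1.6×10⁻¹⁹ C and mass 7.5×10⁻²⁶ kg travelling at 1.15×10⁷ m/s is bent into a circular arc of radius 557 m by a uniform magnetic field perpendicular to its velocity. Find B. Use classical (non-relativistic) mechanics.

B ≈ 9.68×10⁻³ T

From |q|vB = mv²/r, B = mv/(|q|r).
B = (7.5×10⁻²⁶)(1.15×10⁷)/((1.6×10⁻¹⁹)(557)) ≈ 9.68×10⁻³ T.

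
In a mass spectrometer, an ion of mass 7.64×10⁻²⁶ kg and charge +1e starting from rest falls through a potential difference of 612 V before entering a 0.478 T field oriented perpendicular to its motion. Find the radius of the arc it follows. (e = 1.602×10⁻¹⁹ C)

Acceleration: |q|V = ½mv² ⇒ v = √(2|q|V/m) = √(2·1.602×10⁻¹⁹·612/7.64×10⁻²⁶) ≈ 5.066×10⁴ m/s.
In the field: r = mv/(|q|B) = (7.64×10⁻²⁶)(5.066×10⁴)/((1.602×10⁻¹⁹)(0.478)) ≈ 0.0505 m.

r ≈ 0.0505 m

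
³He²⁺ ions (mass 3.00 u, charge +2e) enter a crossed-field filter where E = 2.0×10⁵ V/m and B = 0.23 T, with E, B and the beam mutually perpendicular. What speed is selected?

For undeflected motion the electric and magnetic forces balance: qE = qvB.
v = E/B = 2.0×10⁵/0.23 = 8.7×10⁵ m/s.
The result is independent of the particle's charge and mass.

v = 8.7×10⁵ m/s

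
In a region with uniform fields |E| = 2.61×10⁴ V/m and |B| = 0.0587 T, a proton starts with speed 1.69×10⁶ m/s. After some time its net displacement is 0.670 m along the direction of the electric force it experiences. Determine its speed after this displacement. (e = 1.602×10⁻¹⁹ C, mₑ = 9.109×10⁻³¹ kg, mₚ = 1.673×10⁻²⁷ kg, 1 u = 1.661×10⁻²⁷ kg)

B does no work; ΔKE = |q|E d.
½mv_f² = ½mv₀² + |q|Ed = ½(1.673×10⁻²⁷)(1.69×10⁶)² + (1.602×10⁻¹⁹)(2.61×10⁴)(0.670) ≈ 2.389×10⁻¹⁵ J + 2.801×10⁻¹⁵ J ≈ 5.191×10⁻¹⁵ J.
v_f = √(2·5.191×10⁻¹⁵/1.673×10⁻²⁷) ≈ 2.49×10⁶ m/s.

v_f ≈ 2.49×10⁶ m/s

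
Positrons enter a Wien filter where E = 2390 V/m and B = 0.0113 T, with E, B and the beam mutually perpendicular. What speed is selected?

Zero net Lorentz force requires |qE| = |q v×B|, i.e. E = vB.
v = E/B = 2390/0.0113 = 2.12×10⁵ m/s.

v = 2.12×10⁵ m/s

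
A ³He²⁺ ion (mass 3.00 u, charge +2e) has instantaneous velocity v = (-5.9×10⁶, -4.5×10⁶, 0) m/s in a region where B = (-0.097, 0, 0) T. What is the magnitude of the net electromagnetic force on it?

|F| ≈ 1.40×10⁻¹³ N

v×B = (0, 0, -4.36×10⁵) N/C.
F = q v×B = (3.204×10⁻¹⁹ C)·(0, 0, -4.36×10⁵) = (0, 0, -1.40×10⁻¹³) N.
|F| = 1.40×10⁻¹³ N.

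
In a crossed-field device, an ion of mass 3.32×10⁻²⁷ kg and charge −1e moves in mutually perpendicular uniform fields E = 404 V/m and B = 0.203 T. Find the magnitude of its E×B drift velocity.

v_d ≈ 1990 m/s

In crossed fields the guiding centre drifts at v_d = |E×B|/B² = E/B, independent of charge and mass.
v_d = 404/0.203 = 1990 m/s.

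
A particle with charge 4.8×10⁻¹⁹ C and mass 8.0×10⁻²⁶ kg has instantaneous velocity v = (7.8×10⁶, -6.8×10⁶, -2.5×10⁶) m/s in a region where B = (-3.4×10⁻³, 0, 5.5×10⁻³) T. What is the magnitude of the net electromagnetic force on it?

v×B = (-3.74×10⁴, -3.44×10⁴, -2.31×10⁴) N/C.
F = q v×B = (4.8×10⁻¹⁹ C)·(-3.74×10⁴, -3.44×10⁴, -2.31×10⁴) = (-1.80×10⁻¹⁴, -1.65×10⁻¹⁴, -1.11×10⁻¹⁴) N.
|F| = 2.68×10⁻¹⁴ N.

|F| ≈ 2.68×10⁻¹⁴ N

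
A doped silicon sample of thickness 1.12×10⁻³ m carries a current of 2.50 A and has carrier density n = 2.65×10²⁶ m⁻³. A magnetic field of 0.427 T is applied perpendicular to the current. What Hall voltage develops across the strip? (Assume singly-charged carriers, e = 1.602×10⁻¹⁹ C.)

V_H = IB/(n e t).
V_H = (2.50)(0.427)/((2.65×10²⁶)(1.602×10⁻¹⁹)(1.12×10⁻³)) ≈ 2.25×10⁻⁵ V.

V_H ≈ 2.25×10⁻⁵ V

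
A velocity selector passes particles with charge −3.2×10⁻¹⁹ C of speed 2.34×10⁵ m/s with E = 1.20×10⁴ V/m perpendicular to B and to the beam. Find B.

B = 0.0513 T

Balance of forces in the selector: qE = qvB ⇒ B = E/v.
B = 1.20×10⁴/2.34×10⁵ = 0.0513 T.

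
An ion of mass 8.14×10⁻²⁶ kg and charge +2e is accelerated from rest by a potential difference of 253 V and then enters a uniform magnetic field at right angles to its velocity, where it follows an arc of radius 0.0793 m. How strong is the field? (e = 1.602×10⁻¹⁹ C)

v = √(2|q|V/m) = √(2·3.204×10⁻¹⁹·253/8.14×10⁻²⁶) ≈ 4.463×10⁴ m/s.
B = mv/(|q|r) = (8.14×10⁻²⁶)(4.463×10⁴)/((3.204×10⁻¹⁹)(0.0793)) ≈ 0.143 T.

B ≈ 0.143 T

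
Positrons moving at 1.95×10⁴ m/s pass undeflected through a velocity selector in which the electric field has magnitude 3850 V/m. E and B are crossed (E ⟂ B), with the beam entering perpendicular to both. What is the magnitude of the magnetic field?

Balance of forces in the selector: qE = qvB ⇒ B = E/v.
B = 3850/1.95×10⁴ = 0.197 T.

B = 0.197 T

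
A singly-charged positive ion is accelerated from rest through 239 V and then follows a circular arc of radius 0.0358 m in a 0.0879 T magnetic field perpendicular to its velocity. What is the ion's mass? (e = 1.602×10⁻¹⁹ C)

Combine |q|V = ½mv² and r = mv/(|q|B): eliminate v to get m = qB²r²/(2V).
m = (1.602×10⁻¹⁹)(0.0879)²(0.0358)²/(2·239) ≈ 3.32×10⁻²⁷ kg.

m ≈ 3.32×10⁻²⁷ kg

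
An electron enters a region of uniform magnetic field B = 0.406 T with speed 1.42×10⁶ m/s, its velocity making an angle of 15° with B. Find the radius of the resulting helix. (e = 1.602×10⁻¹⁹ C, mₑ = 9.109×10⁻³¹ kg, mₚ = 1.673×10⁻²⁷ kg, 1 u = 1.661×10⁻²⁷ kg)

v⊥ = v sinθ = 1.42×10⁶·sin15° ≈ 3.675×10⁵ m/s.
r = m v⊥/(|q|B) = (9.109×10⁻³¹)(3.675×10⁵)/((1.602×10⁻¹⁹)(0.406)) ≈ 5.15×10⁻⁶ m.

r ≈ 5.15×10⁻⁶ m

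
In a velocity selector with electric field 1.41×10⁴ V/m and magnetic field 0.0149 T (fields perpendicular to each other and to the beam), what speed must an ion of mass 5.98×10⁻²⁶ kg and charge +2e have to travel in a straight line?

v = 9.46×10⁵ m/s

Zero net Lorentz force requires |qE| = |q v×B|, i.e. E = vB.
v = E/B = 1.41×10⁴/0.0149 = 9.46×10⁵ m/s.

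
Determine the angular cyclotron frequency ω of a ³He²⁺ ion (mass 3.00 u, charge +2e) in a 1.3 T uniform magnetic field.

ω = |q|B/m.
ω = (3.204×10⁻¹⁹)(1.3)/4.983×10⁻²⁷ ≈ 8.4×10⁷ rad/s.

ω ≈ 8.4×10⁷ rad/s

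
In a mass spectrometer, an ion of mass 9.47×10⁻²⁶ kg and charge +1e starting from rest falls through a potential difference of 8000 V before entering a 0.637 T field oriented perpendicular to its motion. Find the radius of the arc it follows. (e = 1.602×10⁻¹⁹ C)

r ≈ 0.153 m

Acceleration: |q|V = ½mv² ⇒ v = √(2|q|V/m) = √(2·1.602×10⁻¹⁹·8000/9.47×10⁻²⁶) ≈ 1.645×10⁵ m/s.
In the field: r = mv/(|q|B) = (9.47×10⁻²⁶)(1.645×10⁵)/((1.602×10⁻¹⁹)(0.637)) ≈ 0.153 m.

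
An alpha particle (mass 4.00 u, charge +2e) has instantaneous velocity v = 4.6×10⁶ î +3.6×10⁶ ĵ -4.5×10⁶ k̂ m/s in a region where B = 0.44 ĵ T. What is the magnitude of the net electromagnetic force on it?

|F| ≈ 9.07×10⁻¹³ N

v×B = (1.98×10⁶, 0, 2.02×10⁶) N/C.
F = q v×B = (3.204×10⁻¹⁹ C)·(1.98×10⁶, 0, 2.02×10⁶) = (6.34×10⁻¹³, 0, 6.48×10⁻¹³) N.
|F| = 9.07×10⁻¹³ N.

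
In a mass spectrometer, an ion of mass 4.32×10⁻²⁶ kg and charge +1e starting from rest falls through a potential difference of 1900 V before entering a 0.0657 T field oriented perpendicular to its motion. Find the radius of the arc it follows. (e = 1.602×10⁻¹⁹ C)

Acceleration: |q|V = ½mv² ⇒ v = √(2|q|V/m) = √(2·1.602×10⁻¹⁹·1900/4.32×10⁻²⁶) ≈ 1.187×10⁵ m/s.
In the field: r = mv/(|q|B) = (4.32×10⁻²⁶)(1.187×10⁵)/((1.602×10⁻¹⁹)(0.0657)) ≈ 0.487 m.

r ≈ 0.487 m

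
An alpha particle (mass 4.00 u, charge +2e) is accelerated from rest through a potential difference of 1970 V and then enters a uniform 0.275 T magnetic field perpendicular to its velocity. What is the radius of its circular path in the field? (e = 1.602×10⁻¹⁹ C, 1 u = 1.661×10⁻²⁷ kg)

r ≈ 0.0329 m

Acceleration: |q|V = ½mv² ⇒ v = √(2|q|V/m) = √(2·3.204×10⁻¹⁹·1970/6.644×10⁻²⁷) ≈ 4.359×10⁵ m/s.
In the field: r = mv/(|q|B) = (6.644×10⁻²⁷)(4.359×10⁵)/((3.204×10⁻¹⁹)(0.275)) ≈ 0.0329 m.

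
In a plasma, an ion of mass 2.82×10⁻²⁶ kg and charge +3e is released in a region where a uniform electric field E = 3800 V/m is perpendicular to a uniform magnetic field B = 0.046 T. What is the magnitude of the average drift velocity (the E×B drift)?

v_d ≈ 8.3×10⁴ m/s

The E×B drift speed is v_d = E/B.
v_d = 3800/0.046 = 8.3×10⁴ m/s.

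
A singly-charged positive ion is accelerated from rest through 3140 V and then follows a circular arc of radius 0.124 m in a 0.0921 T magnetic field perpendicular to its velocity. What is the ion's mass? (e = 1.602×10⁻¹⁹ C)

Combine |q|V = ½mv² and r = mv/(|q|B): eliminate v to get m = qB²r²/(2V).
m = (1.602×10⁻¹⁹)(0.0921)²(0.124)²/(2·3140) ≈ 3.33×10⁻²⁷ kg.

m ≈ 3.33×10⁻²⁷ kg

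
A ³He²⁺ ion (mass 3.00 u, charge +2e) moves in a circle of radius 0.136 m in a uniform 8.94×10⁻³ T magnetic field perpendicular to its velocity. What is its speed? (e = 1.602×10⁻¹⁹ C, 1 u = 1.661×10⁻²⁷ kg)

v ≈ 7.82×10⁴ m/s

From |q|vB = mv²/r, v = |q|Br/m.
v = (3.204×10⁻¹⁹)(8.94×10⁻³)(0.136)/4.983×10⁻²⁷ ≈ 7.82×10⁴ m/s.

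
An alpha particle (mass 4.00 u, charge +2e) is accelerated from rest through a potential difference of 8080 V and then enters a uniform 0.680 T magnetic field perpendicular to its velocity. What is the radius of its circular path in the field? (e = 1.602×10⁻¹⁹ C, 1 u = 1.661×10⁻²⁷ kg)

Acceleration: |q|V = ½mv² ⇒ v = √(2|q|V/m) = √(2·3.204×10⁻¹⁹·8080/6.644×10⁻²⁷) ≈ 8.828×10⁵ m/s.
In the field: r = mv/(|q|B) = (6.644×10⁻²⁷)(8.828×10⁵)/((3.204×10⁻¹⁹)(0.680)) ≈ 0.0269 m.

r ≈ 0.0269 m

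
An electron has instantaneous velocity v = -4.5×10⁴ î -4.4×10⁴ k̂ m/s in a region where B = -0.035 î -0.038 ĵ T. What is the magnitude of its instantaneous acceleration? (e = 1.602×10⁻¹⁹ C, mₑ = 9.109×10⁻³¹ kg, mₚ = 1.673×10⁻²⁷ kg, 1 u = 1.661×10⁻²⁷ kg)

|a| ≈ 5.00×10¹⁴ m/s²

v×B = (-1670, 1540, 1710) N/C.
F = q v×B = (−1.602×10⁻¹⁹ C)·(-1670, 1540, 1710) = (2.68×10⁻¹⁶, -2.47×10⁻¹⁶, -2.74×10⁻¹⁶) N.
|a| = |F|/m = 4.557×10⁻¹⁶/9.109×10⁻³¹ ≈ 5.00×10¹⁴ m/s².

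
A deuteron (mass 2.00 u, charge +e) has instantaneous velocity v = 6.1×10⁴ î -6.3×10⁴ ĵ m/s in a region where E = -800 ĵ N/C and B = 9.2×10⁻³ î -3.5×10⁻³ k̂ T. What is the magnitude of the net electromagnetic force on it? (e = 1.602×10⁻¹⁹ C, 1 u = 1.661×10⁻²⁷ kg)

|F| ≈ 1.37×10⁻¹⁶ N

v×B = (220, 214, 580) N/C.
E + v×B = (220, -586, 580) N/C.
F = q(E + v×B) = (1.602×10⁻¹⁹ C)·(220, -586, 580) = (3.53×10⁻¹⁷, -9.40×10⁻¹⁷, 9.29×10⁻¹⁷) N.
|F| = 1.37×10⁻¹⁶ N.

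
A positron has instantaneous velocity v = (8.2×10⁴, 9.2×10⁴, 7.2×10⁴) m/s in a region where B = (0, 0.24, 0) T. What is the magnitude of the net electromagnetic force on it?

|F| ≈ 4.20×10⁻¹⁵ N

v×B = (-1.73×10⁴, 0, 1.97×10⁴) N/C.
F = q v×B = (1.602×10⁻¹⁹ C)·(-1.73×10⁴, 0, 1.97×10⁴) = (-2.77×10⁻¹⁵, 0, 3.15×10⁻¹⁵) N.
|F| = 4.20×10⁻¹⁵ N.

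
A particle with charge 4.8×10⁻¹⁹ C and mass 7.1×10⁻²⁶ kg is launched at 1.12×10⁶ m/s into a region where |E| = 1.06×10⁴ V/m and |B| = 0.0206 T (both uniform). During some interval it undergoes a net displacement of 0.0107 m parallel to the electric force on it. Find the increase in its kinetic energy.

ΔKE ≈ 5.44×10⁻¹⁷ J

The magnetic force is always ⟂ v and does no work; only the electric force changes KE.
ΔKE = F_E · d = |q|E d = (4.8×10⁻¹⁹)(1.06×10⁴)(0.0107) ≈ 5.44×10⁻¹⁷ J.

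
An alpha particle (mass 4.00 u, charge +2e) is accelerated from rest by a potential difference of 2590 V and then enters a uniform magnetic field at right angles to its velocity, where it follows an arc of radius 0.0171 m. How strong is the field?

B ≈ 0.606 T

v = √(2|q|V/m) = √(2·3.204×10⁻¹⁹·2590/6.644×10⁻²⁷) ≈ 4.998×10⁵ m/s.
B = mv/(|q|r) = (6.644×10⁻²⁷)(4.998×10⁵)/((3.204×10⁻¹⁹)(0.0171)) ≈ 0.606 T.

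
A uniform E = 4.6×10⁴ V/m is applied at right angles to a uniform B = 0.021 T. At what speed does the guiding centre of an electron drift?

In crossed fields the guiding centre drifts at v_d = |E×B|/B² = E/B, independent of charge and mass.
v_d = 4.6×10⁴/0.021 = 2.2×10⁶ m/s.

v_d ≈ 2.2×10⁶ m/s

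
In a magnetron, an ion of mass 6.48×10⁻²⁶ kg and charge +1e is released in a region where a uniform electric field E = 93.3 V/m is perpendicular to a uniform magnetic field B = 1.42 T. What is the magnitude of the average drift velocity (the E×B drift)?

v_d ≈ 65.7 m/s

In crossed fields the guiding centre drifts at v_d = |E×B|/B² = E/B, independent of charge and mass.
v_d = 93.3/1.42 = 65.7 m/s.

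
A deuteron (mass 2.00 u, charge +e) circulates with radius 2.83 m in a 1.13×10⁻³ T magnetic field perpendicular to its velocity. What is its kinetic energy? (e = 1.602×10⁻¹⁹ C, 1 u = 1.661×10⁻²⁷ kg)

v = |q|Br/m, then KE = ½mv² = (qBr)²/(2m).
v = (1.602×10⁻¹⁹)(1.13×10⁻³)(2.83)/3.322×10⁻²⁷ ≈ 1.542×10⁵ m/s.
KE = ½(3.322×10⁻²⁷)(1.542×10⁵)² ≈ 3.95×10⁻¹⁷ J.

KE ≈ 3.95×10⁻¹⁷ J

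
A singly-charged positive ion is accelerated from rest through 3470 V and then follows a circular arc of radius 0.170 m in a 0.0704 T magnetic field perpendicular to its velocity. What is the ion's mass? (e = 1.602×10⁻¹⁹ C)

Combine |q|V = ½mv² and r = mv/(|q|B): eliminate v to get m = qB²r²/(2V).
m = (1.602×10⁻¹⁹)(0.0704)²(0.170)²/(2·3470) ≈ 3.31×10⁻²⁷ kg.

m ≈ 3.31×10⁻²⁷ kg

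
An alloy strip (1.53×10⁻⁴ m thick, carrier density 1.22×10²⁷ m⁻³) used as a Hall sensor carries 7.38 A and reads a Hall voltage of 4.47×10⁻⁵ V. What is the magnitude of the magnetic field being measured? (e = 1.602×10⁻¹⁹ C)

From V_H = IB/(n e t), B = V_H n e t / I.
B = (4.47×10⁻⁵)(1.22×10²⁷)(1.602×10⁻¹⁹)(1.53×10⁻⁴)/7.38 ≈ 0.181 T.

B ≈ 0.181 T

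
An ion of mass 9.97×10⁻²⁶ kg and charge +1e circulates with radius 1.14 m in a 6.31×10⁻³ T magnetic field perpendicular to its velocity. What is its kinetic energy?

v = |q|Br/m, then KE = ½mv² = (qBr)²/(2m).
v = (1.602×10⁻¹⁹)(6.31×10⁻³)(1.14)/9.97×10⁻²⁶ ≈ 1.156×10⁴ m/s.
KE = ½(9.97×10⁻²⁶)(1.156×10⁴)² ≈ 6.66×10⁻¹⁸ J.

KE ≈ 6.66×10⁻¹⁸ J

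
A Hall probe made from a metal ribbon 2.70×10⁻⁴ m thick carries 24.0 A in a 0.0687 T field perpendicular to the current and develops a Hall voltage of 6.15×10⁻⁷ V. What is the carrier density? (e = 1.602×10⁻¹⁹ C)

From V_H = IB/(n e t), n = IB/(V_H e t).
n = (24.0)(0.0687)/((6.15×10⁻⁷)(1.602×10⁻¹⁹)(2.70×10⁻⁴)) ≈ 6.20×10²⁸ m⁻³.

n ≈ 6.20×10²⁸ m⁻³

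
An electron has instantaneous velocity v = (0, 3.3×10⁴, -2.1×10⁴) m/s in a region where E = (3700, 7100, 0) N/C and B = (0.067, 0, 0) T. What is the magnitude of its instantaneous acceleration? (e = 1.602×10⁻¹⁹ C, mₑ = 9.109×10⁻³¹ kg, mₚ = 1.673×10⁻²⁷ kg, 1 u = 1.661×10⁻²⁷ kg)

|a| ≈ 1.26×10¹⁵ m/s²

v×B = (0, -1410, -2210) N/C.
E + v×B = (3700, 5690, -2210) N/C.
F = q(E + v×B) = (−1.602×10⁻¹⁹ C)·(3700, 5690, -2210) = (-5.93×10⁻¹⁶, -9.12×10⁻¹⁶, 3.54×10⁻¹⁶) N.
|a| = |F|/m = 1.144×10⁻¹⁵/9.109×10⁻³¹ ≈ 1.26×10¹⁵ m/s².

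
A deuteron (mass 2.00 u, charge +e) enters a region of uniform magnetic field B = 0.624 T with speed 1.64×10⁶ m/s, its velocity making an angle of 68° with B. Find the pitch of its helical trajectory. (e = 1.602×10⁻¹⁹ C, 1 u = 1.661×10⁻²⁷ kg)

p ≈ 0.128 m

v∥ = v cosθ = 1.64×10⁶·cos68° ≈ 6.144×10⁵ m/s.
T = 2πm/(|q|B) = 2π(3.322×10⁻²⁷)/((1.602×10⁻¹⁹)(0.624)) ≈ 2.088×10⁻⁷ s.
pitch = v∥ T = (6.144×10⁵)(2.088×10⁻⁷) ≈ 0.128 m.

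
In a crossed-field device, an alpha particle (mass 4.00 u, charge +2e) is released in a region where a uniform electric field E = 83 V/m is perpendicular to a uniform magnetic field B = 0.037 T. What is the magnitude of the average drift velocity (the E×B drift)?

v_d ≈ 2200 m/s

The steady drift has the magnetic force balancing the electric force, so v_d = E/B.
v_d = 83/0.037 = 2200 m/s.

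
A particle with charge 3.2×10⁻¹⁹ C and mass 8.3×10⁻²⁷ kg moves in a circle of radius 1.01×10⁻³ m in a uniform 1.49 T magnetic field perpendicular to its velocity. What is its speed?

v ≈ 5.80×10⁴ m/s

From |q|vB = mv²/r, v = |q|Br/m.
v = (3.2×10⁻¹⁹)(1.49)(1.01×10⁻³)/8.3×10⁻²⁷ ≈ 5.80×10⁴ m/s.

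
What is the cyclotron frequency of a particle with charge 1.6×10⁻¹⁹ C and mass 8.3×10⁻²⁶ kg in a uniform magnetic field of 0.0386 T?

f = |q|B/(2πm).
f = (1.6×10⁻¹⁹)(0.0386)/(2π·8.3×10⁻²⁶) ≈ 1.18×10⁴ Hz.

f ≈ 1.18×10⁴ Hz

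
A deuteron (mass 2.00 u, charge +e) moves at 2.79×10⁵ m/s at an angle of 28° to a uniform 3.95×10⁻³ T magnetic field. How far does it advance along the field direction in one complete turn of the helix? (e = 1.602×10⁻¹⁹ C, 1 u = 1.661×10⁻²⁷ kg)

p ≈ 8.13 m

v∥ = v cosθ = 2.79×10⁵·cos28° ≈ 2.463×10⁵ m/s.
T = 2πm/(|q|B) = 2π(3.322×10⁻²⁷)/((1.602×10⁻¹⁹)(3.95×10⁻³)) ≈ 3.299×10⁻⁵ s.
pitch = v∥ T = (2.463×10⁵)(3.299×10⁻⁵) ≈ 8.13 m.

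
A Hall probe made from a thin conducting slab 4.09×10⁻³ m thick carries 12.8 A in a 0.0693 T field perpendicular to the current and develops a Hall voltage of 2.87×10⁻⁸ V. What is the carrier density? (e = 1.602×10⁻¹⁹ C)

n ≈ 4.72×10²⁸ m⁻³

From V_H = IB/(n e t), n = IB/(V_H e t).
n = (12.8)(0.0693)/((2.87×10⁻⁸)(1.602×10⁻¹⁹)(4.09×10⁻³)) ≈ 4.72×10²⁸ m⁻³.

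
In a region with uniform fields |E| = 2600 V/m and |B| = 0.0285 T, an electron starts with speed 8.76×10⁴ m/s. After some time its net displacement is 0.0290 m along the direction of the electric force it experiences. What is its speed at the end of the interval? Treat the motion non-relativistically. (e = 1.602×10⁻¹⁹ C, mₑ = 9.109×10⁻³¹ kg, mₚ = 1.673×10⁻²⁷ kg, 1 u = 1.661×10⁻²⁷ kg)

B does no work; ΔKE = |q|E d.
½mv_f² = ½mv₀² + |q|Ed = ½(9.109×10⁻³¹)(8.76×10⁴)² + (1.602×10⁻¹⁹)(2600)(0.0290) ≈ 3.495×10⁻²¹ J + 1.208×10⁻¹⁷ J ≈ 1.208×10⁻¹⁷ J.
v_f = √(2·1.208×10⁻¹⁷/9.109×10⁻³¹) ≈ 5.15×10⁶ m/s.

v_f ≈ 5.15×10⁶ m/s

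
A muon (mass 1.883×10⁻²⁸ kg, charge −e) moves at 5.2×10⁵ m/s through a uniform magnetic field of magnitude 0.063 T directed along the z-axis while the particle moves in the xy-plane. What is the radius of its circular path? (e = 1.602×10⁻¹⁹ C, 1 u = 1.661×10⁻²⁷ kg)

r ≈ 9.7×10⁻³ m

The magnetic force provides the centripetal force: |q|vB = mv²/r.
r = mv/(|q|B) = (1.883×10⁻²⁸)(5.2×10⁵)/((1.602×10⁻¹⁹)(0.063)) ≈ 9.7×10⁻³ m.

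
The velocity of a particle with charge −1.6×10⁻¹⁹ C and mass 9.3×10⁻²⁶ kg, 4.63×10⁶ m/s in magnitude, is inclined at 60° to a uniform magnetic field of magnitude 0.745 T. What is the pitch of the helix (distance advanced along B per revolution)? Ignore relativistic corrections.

v∥ = v cosθ = 4.63×10⁶·cos60° ≈ 2.315×10⁶ m/s.
T = 2πm/(|q|B) = 2π(9.3×10⁻²⁶)/((1.6×10⁻¹⁹)(0.745)) ≈ 4.902×10⁻⁶ s.
pitch = v∥ T = (2.315×10⁶)(4.902×10⁻⁶) ≈ 11.3 m.

p ≈ 11.3 m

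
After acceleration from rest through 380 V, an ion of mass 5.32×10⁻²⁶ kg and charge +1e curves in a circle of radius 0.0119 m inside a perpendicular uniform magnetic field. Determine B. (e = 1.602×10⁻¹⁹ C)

v = √(2|q|V/m) = √(2·1.602×10⁻¹⁹·380/5.32×10⁻²⁶) ≈ 4.784×10⁴ m/s.
B = mv/(|q|r) = (5.32×10⁻²⁶)(4.784×10⁴)/((1.602×10⁻¹⁹)(0.0119)) ≈ 1.34 T.

B ≈ 1.34 T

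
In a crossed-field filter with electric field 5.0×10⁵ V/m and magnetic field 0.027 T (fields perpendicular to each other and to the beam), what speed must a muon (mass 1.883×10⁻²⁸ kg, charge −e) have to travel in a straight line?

v = 1.9×10⁷ m/s

Zero net Lorentz force requires |qE| = |q v×B|, i.e. E = vB.
v = E/B = 5.0×10⁵/0.027 = 1.9×10⁷ m/s.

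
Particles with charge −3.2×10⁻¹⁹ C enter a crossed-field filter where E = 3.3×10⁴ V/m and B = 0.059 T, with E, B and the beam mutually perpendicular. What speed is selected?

Zero net Lorentz force requires |qE| = |q v×B|, i.e. E = vB.
v = E/B = 3.3×10⁴/0.059 = 5.6×10⁵ m/s.

v = 5.6×10⁵ m/s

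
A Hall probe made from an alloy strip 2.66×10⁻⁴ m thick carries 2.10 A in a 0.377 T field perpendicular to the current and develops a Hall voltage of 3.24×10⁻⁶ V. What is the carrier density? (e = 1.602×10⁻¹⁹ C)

From V_H = IB/(n e t), n = IB/(V_H e t).
n = (2.10)(0.377)/((3.24×10⁻⁶)(1.602×10⁻¹⁹)(2.66×10⁻⁴)) ≈ 5.73×10²⁷ m⁻³.

n ≈ 5.73×10²⁷ m⁻³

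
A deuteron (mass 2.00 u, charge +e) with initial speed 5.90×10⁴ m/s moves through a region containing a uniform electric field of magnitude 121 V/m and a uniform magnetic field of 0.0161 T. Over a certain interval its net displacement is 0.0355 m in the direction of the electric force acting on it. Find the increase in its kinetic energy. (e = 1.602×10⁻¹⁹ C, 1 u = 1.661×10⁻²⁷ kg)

The magnetic force is always ⟂ v and does no work; only the electric force changes KE.
ΔKE = F_E · d = |q|E d = (1.602×10⁻¹⁹)(121)(0.0355) ≈ 6.88×10⁻¹⁹ J.

ΔKE ≈ 6.88×10⁻¹⁹ J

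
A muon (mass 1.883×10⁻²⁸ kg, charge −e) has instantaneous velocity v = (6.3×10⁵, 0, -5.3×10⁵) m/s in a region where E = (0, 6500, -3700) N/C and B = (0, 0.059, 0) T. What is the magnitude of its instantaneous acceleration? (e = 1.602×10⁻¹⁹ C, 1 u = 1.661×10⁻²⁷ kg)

v×B = (3.13×10⁴, 0, 3.72×10⁴) N/C.
E + v×B = (3.13×10⁴, 6500, 3.35×10⁴) N/C.
F = q(E + v×B) = (−1.602×10⁻¹⁹ C)·(3.13×10⁴, 6500, 3.35×10⁴) = (-5.01×10⁻¹⁵, -1.04×10⁻¹⁵, -5.36×10⁻¹⁵) N.
|a| = |F|/m = 7.411×10⁻¹⁵/1.883×10⁻²⁸ ≈ 3.94×10¹³ m/s².

|a| ≈ 3.94×10¹³ m/s²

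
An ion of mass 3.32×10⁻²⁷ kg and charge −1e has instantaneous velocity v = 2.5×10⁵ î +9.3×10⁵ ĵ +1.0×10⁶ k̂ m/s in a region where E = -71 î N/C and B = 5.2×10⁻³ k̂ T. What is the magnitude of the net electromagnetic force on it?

|F| ≈ 7.91×10⁻¹⁶ N

v×B = (4840, -1300, 0) N/C.
E + v×B = (4760, -1300, 0) N/C.
F = q(E + v×B) = (−1.602×10⁻¹⁹ C)·(4760, -1300, 0) = (-7.63×10⁻¹⁶, 2.08×10⁻¹⁶, 0) N.
|F| = 7.91×10⁻¹⁶ N.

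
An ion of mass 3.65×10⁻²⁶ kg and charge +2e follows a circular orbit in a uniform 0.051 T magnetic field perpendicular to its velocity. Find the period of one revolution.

T ≈ 1.4×10⁻⁵ s

The cyclotron period depends only on m, q, B: T = 2πm/(|q|B).
T = 2π(3.65×10⁻²⁶)/((3.204×10⁻¹⁹)(0.051)) ≈ 1.4×10⁻⁵ s.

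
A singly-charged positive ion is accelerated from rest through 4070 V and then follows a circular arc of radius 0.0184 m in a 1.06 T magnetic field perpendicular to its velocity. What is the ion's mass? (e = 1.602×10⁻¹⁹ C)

Combine |q|V = ½mv² and r = mv/(|q|B): eliminate v to get m = qB²r²/(2V).
m = (1.602×10⁻¹⁹)(1.06)²(0.0184)²/(2·4070) ≈ 7.49×10⁻²⁷ kg.

m ≈ 7.49×10⁻²⁷ kg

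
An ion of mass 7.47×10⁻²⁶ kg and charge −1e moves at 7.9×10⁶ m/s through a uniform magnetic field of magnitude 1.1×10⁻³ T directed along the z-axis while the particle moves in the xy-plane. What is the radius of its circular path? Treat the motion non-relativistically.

The magnetic force provides the centripetal force: |q|vB = mv²/r.
r = mv/(|q|B) = (7.47×10⁻²⁶)(7.9×10⁶)/((1.602×10⁻¹⁹)(1.1×10⁻³)) ≈ 3300 m.

r ≈ 3300 m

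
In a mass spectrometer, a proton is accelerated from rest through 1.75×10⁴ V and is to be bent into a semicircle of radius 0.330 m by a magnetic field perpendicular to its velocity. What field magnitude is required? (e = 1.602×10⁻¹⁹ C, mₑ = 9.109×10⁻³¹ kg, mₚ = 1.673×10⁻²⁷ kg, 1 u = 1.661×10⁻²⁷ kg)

v = √(2|q|V/m) = √(2·1.602×10⁻¹⁹·1.75×10⁴/1.673×10⁻²⁷) ≈ 1.831×10⁶ m/s.
B = mv/(|q|r) = (1.673×10⁻²⁷)(1.831×10⁶)/((1.602×10⁻¹⁹)(0.330)) ≈ 0.0579 T.

B ≈ 0.0579 T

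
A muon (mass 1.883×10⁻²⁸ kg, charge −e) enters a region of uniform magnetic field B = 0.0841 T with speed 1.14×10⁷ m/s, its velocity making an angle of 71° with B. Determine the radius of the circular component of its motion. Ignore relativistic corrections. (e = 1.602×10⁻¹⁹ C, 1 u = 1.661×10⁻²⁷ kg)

r ≈ 0.151 m

v⊥ = v sinθ = 1.14×10⁷·sin71° ≈ 1.078×10⁷ m/s.
r = m v⊥/(|q|B) = (1.883×10⁻²⁸)(1.078×10⁷)/((1.602×10⁻¹⁹)(0.0841)) ≈ 0.151 m.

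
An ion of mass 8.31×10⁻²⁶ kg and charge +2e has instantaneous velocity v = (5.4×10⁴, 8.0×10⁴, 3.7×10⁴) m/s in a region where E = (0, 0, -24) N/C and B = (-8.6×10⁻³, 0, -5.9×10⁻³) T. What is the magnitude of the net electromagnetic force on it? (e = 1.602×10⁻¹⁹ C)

|F| ≈ 2.61×10⁻¹⁶ N

v×B = (-472, 0.400, 688) N/C.
E + v×B = (-472, 0.400, 664) N/C.
F = q(E + v×B) = (3.204×10⁻¹⁹ C)·(-472, 0.400, 664) = (-1.51×10⁻¹⁶, 1.28×10⁻¹⁹, 2.13×10⁻¹⁶) N.
|F| = 2.61×10⁻¹⁶ N.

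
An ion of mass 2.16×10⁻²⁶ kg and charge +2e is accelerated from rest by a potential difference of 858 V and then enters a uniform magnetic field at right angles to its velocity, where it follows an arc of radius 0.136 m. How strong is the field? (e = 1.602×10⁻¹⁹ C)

B ≈ 0.0791 T

v = √(2|q|V/m) = √(2·3.204×10⁻¹⁹·858/2.16×10⁻²⁶) ≈ 1.595×10⁵ m/s.
B = mv/(|q|r) = (2.16×10⁻²⁶)(1.595×10⁵)/((3.204×10⁻¹⁹)(0.136)) ≈ 0.0791 T.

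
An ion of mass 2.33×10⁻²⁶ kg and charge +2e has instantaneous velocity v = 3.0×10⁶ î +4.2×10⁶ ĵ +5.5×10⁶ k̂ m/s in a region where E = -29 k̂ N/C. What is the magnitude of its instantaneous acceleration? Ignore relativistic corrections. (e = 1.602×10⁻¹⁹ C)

|a| ≈ 3.99×10⁸ m/s²

Only an electric field acts, so F = qE = (3.204×10⁻¹⁹ C)·(0, 0, -29.0) = (0, 0, -9.29×10⁻¹⁸) N.
|a| = |F|/m = 9.292×10⁻¹⁸/2.33×10⁻²⁶ ≈ 3.99×10⁸ m/s².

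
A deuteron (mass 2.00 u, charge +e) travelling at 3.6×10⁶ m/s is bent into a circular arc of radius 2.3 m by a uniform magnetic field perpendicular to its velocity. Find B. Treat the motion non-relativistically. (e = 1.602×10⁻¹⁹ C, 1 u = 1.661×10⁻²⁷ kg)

From |q|vB = mv²/r, B = mv/(|q|r).
B = (3.322×10⁻²⁷)(3.6×10⁶)/((1.602×10⁻¹⁹)(2.3)) ≈ 0.032 T.

B ≈ 0.032 T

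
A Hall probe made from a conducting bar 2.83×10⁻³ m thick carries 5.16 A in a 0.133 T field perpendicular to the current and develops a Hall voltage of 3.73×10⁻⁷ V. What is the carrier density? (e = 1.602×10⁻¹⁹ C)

From V_H = IB/(n e t), n = IB/(V_H e t).
n = (5.16)(0.133)/((3.73×10⁻⁷)(1.602×10⁻¹⁹)(2.83×10⁻³)) ≈ 4.06×10²⁷ m⁻³.

n ≈ 4.06×10²⁷ m⁻³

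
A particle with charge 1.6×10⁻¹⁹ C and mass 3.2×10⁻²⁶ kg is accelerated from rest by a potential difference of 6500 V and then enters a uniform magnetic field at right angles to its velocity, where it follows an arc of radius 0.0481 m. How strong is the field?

B ≈ 1.06 T

v = √(2|q|V/m) = √(2·1.6×10⁻¹⁹·6500/3.2×10⁻²⁶) ≈ 2.550×10⁵ m/s.
B = mv/(|q|r) = (3.2×10⁻²⁶)(2.550×10⁵)/((1.6×10⁻¹⁹)(0.0481)) ≈ 1.06 T.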